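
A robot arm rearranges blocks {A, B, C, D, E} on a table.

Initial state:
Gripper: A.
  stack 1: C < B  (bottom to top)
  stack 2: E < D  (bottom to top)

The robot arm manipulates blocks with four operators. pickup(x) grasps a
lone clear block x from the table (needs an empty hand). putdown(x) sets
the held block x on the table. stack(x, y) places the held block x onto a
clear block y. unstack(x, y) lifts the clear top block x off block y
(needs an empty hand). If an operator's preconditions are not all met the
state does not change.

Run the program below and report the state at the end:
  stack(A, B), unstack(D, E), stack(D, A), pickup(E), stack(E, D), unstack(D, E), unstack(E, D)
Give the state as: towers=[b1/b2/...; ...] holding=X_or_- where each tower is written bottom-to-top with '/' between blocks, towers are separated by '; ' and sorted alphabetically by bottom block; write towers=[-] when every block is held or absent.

step 1 (stack(A, B)): towers=[C/B/A; E/D] holding=-
step 2 (unstack(D, E)): towers=[C/B/A; E] holding=D
step 3 (stack(D, A)): towers=[C/B/A/D; E] holding=-
step 4 (pickup(E)): towers=[C/B/A/D] holding=E
step 5 (stack(E, D)): towers=[C/B/A/D/E] holding=-
step 6 (unstack(D, E)) [no-op]: towers=[C/B/A/D/E] holding=-
step 7 (unstack(E, D)): towers=[C/B/A/D] holding=E

towers=[C/B/A/D] holding=E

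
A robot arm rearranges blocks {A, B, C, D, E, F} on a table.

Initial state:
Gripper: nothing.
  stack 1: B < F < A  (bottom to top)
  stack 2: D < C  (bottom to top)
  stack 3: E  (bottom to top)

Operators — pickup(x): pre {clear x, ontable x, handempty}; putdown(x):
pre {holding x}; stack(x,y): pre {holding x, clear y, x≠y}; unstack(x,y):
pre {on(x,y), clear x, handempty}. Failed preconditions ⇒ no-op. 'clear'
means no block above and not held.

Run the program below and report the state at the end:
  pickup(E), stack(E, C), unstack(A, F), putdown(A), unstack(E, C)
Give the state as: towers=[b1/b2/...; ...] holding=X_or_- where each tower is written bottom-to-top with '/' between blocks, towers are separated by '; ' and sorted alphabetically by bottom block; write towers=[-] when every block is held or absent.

towers=[A; B/F; D/C] holding=E

step 1 (pickup(E)): towers=[B/F/A; D/C] holding=E
step 2 (stack(E, C)): towers=[B/F/A; D/C/E] holding=-
step 3 (unstack(A, F)): towers=[B/F; D/C/E] holding=A
step 4 (putdown(A)): towers=[A; B/F; D/C/E] holding=-
step 5 (unstack(E, C)): towers=[A; B/F; D/C] holding=E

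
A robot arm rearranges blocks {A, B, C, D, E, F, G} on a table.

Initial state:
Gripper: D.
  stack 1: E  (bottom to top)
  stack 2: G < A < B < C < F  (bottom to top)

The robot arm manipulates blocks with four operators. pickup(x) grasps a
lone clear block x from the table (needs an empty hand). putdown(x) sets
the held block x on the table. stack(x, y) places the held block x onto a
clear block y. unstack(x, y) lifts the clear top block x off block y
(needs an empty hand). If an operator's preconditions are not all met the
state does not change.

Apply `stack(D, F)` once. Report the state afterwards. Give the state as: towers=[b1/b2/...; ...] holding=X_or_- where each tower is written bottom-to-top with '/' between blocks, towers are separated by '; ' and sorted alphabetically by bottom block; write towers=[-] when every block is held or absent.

towers=[E; G/A/B/C/F/D] holding=-

before: towers=[E; G/A/B/C/F] holding=D
pre[stack(D, F)]: holding(D) ✓, clear(F) ✓, D≠F ✓
all met → apply stack(D, F)
after:  towers=[E; G/A/B/C/F/D] holding=-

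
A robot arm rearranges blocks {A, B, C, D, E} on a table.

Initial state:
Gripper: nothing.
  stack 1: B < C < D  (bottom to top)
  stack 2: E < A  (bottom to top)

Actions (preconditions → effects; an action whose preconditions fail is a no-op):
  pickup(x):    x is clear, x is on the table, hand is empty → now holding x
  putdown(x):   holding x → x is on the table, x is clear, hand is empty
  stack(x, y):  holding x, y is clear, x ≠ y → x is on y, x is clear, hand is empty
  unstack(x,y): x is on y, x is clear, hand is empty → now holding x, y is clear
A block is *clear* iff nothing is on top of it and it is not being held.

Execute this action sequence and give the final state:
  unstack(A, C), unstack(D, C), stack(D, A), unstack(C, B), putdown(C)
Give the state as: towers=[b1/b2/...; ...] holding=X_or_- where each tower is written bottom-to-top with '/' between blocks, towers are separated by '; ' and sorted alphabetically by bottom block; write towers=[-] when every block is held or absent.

towers=[B; C; E/A/D] holding=-

step 1 (unstack(A, C)) [no-op]: towers=[B/C/D; E/A] holding=-
step 2 (unstack(D, C)): towers=[B/C; E/A] holding=D
step 3 (stack(D, A)): towers=[B/C; E/A/D] holding=-
step 4 (unstack(C, B)): towers=[B; E/A/D] holding=C
step 5 (putdown(C)): towers=[B; C; E/A/D] holding=-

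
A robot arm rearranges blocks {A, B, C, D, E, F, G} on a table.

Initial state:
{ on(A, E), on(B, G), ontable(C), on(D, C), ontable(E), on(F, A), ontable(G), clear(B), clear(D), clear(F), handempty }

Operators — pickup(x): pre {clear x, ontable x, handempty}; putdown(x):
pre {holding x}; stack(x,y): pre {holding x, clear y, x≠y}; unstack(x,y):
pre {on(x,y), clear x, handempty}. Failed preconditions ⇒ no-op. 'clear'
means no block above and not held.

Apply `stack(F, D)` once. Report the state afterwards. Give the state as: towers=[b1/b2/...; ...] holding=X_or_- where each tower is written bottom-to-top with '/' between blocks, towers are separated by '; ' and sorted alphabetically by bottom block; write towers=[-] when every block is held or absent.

towers=[C/D; E/A/F; G/B] holding=-

before: towers=[C/D; E/A/F; G/B] holding=-
pre[stack(F, D)]: holding(F) fail, clear(D) ok, F≠D ok
holding(F) unmet → stack(F, D) is a no-op
after:  towers=[C/D; E/A/F; G/B] holding=-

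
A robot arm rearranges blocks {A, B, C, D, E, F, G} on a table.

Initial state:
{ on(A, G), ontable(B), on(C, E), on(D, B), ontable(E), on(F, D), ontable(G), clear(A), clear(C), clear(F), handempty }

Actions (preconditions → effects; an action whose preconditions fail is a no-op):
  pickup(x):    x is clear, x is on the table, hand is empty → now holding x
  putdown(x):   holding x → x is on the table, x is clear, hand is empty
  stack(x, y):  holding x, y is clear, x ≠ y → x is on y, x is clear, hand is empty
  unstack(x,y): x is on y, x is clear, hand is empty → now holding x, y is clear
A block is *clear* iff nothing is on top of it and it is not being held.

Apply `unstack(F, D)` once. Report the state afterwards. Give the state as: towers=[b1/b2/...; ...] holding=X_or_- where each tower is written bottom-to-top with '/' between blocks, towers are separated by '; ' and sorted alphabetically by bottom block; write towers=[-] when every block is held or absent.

towers=[B/D; E/C; G/A] holding=F

before: towers=[B/D/F; E/C; G/A] holding=-
pre[unstack(F, D)]: on(F,D) yes, clear(F) yes, handempty yes
all met → apply unstack(F, D)
after:  towers=[B/D; E/C; G/A] holding=F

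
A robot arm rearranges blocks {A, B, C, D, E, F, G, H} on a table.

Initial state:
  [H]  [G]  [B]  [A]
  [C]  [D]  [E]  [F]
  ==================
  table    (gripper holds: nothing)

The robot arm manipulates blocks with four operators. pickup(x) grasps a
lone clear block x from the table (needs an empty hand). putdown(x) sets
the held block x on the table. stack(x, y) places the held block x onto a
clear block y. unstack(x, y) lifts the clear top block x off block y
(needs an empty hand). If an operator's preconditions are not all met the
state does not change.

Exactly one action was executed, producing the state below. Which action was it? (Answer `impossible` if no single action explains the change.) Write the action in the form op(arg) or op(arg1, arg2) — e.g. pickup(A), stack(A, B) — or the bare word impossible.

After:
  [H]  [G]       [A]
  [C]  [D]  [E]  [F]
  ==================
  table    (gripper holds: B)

target: towers=[C/H; D/G; E; F/A] holding=B
     unstack(G, D) → towers=[C/H; D; E/B; F/A] holding=G
     unstack(A, F) → towers=[C/H; D/G; E/B; F] holding=A
     unstack(H, C) → towers=[C; D/G; E/B; F/A] holding=H
     unstack(B, E) → towers=[C/H; D/G; E; F/A] holding=B  ← match

unstack(B, E)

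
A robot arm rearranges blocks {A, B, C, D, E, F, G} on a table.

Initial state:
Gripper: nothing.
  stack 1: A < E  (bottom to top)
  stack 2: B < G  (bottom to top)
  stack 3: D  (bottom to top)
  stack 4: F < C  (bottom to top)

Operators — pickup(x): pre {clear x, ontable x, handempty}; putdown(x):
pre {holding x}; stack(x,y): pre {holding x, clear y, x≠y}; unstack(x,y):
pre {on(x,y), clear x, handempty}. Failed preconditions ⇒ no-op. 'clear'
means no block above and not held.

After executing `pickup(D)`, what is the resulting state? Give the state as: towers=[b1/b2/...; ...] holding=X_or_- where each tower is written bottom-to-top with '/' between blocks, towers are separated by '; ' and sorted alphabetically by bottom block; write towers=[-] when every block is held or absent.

towers=[A/E; B/G; F/C] holding=D

before: towers=[A/E; B/G; D; F/C] holding=-
pre[pickup(D)]: clear(D) ok, ontable(D) ok, handempty ok
all met → apply pickup(D)
after:  towers=[A/E; B/G; F/C] holding=D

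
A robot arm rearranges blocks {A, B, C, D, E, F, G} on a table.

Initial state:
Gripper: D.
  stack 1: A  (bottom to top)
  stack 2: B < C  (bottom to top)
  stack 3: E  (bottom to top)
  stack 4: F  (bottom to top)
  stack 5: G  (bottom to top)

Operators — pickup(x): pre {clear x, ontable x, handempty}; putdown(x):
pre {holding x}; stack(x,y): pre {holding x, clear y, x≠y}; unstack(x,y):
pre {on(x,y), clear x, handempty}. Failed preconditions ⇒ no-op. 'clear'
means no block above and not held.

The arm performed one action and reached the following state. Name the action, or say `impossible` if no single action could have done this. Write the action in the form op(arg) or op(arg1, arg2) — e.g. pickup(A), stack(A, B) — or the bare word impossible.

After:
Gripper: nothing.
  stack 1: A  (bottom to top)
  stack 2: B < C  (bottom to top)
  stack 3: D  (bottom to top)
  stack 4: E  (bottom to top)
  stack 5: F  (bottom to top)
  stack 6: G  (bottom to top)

putdown(D)

target: towers=[A; B/C; D; E; F; G] holding=-
        putdown(D) → towers=[A; B/C; D; E; F; G] holding=-  ← match
       stack(D, F) → towers=[A; B/C; E; F/D; G] holding=-
       stack(D, G) → towers=[A; B/C; E; F; G/D] holding=-
       stack(D, A) → towers=[A/D; B/C; E; F; G] holding=-
       stack(D, E) → towers=[A; B/C; E/D; F; G] holding=-
       stack(D, C) → towers=[A; B/C/D; E; F; G] holding=-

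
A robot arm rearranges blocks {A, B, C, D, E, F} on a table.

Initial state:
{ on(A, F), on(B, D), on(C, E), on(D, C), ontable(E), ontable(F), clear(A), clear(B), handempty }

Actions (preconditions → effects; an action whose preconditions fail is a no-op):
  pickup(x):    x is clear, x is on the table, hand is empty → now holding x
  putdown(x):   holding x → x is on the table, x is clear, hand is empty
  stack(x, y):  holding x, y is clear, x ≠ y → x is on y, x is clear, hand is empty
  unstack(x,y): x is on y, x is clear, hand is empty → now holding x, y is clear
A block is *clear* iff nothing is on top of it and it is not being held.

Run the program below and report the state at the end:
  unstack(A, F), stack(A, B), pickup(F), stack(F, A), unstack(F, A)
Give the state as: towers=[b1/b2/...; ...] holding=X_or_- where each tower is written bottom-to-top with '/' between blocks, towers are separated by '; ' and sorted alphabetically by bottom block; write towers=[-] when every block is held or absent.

step 1 (unstack(A, F)): towers=[E/C/D/B; F] holding=A
step 2 (stack(A, B)): towers=[E/C/D/B/A; F] holding=-
step 3 (pickup(F)): towers=[E/C/D/B/A] holding=F
step 4 (stack(F, A)): towers=[E/C/D/B/A/F] holding=-
step 5 (unstack(F, A)): towers=[E/C/D/B/A] holding=F

towers=[E/C/D/B/A] holding=F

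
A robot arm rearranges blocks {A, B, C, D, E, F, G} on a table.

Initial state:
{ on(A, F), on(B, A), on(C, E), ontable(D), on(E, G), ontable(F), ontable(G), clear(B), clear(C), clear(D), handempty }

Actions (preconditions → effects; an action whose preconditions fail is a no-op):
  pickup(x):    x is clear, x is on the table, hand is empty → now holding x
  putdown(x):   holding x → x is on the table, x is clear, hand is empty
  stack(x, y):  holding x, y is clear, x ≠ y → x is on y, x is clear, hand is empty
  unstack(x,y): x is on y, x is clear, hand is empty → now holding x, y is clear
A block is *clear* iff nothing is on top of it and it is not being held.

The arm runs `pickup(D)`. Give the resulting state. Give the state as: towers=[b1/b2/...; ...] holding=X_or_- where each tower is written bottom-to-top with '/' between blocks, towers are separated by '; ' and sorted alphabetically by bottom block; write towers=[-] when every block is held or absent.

towers=[F/A/B; G/E/C] holding=D

before: towers=[D; F/A/B; G/E/C] holding=-
pre[pickup(D)]: clear(D) ok, ontable(D) ok, handempty ok
all met → apply pickup(D)
after:  towers=[F/A/B; G/E/C] holding=D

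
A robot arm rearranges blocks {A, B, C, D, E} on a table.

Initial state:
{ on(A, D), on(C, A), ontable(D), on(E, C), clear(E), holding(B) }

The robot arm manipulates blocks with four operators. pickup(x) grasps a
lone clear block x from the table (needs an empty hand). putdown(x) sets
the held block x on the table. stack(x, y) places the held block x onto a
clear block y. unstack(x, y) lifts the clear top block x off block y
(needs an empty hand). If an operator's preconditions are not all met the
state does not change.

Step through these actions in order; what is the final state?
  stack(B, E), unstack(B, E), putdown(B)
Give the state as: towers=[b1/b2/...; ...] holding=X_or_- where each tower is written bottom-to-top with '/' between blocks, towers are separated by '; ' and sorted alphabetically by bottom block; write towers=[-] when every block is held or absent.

towers=[B; D/A/C/E] holding=-

step 1 (stack(B, E)): towers=[D/A/C/E/B] holding=-
step 2 (unstack(B, E)): towers=[D/A/C/E] holding=B
step 3 (putdown(B)): towers=[B; D/A/C/E] holding=-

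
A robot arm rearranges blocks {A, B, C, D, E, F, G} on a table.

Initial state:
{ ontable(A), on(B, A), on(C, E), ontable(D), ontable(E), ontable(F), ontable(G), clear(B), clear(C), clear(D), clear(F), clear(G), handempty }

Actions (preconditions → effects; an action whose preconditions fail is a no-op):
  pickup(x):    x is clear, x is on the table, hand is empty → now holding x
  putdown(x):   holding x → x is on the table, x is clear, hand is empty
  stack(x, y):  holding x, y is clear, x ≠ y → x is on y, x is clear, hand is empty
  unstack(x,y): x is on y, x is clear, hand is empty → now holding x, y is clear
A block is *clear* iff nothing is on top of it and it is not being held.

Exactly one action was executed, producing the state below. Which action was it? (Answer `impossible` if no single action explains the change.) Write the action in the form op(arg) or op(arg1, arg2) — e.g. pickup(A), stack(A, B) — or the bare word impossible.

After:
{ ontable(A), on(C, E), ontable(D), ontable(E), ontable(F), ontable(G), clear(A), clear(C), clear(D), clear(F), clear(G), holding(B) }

target: towers=[A; D; E/C; F; G] holding=B
     unstack(B, A) → towers=[A; D; E/C; F; G] holding=B  ← match
         pickup(F) → towers=[A/B; D; E/C; G] holding=F
         pickup(G) → towers=[A/B; D; E/C; F] holding=G
         pickup(D) → towers=[A/B; E/C; F; G] holding=D
     unstack(C, E) → towers=[A/B; D; E; F; G] holding=C

unstack(B, A)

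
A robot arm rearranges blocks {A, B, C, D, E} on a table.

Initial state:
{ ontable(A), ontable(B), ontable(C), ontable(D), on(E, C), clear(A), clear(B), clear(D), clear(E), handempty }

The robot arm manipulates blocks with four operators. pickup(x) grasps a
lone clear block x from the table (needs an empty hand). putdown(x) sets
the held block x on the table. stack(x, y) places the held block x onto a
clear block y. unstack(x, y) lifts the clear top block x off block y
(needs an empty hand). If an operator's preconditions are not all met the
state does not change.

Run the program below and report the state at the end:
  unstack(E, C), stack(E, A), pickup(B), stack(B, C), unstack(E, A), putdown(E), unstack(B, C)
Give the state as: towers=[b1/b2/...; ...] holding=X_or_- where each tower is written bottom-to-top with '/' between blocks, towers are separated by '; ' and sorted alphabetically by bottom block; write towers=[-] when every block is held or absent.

step 1 (unstack(E, C)): towers=[A; B; C; D] holding=E
step 2 (stack(E, A)): towers=[A/E; B; C; D] holding=-
step 3 (pickup(B)): towers=[A/E; C; D] holding=B
step 4 (stack(B, C)): towers=[A/E; C/B; D] holding=-
step 5 (unstack(E, A)): towers=[A; C/B; D] holding=E
step 6 (putdown(E)): towers=[A; C/B; D; E] holding=-
step 7 (unstack(B, C)): towers=[A; C; D; E] holding=B

towers=[A; C; D; E] holding=B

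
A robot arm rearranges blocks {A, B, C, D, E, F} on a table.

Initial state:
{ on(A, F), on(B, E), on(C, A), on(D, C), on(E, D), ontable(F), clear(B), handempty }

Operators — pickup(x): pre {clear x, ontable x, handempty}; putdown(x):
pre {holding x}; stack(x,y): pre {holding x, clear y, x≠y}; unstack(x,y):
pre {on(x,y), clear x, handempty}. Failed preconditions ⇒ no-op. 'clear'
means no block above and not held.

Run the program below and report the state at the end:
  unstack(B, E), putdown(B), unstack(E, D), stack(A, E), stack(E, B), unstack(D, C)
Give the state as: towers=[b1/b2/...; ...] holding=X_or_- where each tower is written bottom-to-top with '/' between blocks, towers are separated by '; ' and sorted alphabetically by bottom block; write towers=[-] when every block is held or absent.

towers=[B/E; F/A/C] holding=D

step 1 (unstack(B, E)): towers=[F/A/C/D/E] holding=B
step 2 (putdown(B)): towers=[B; F/A/C/D/E] holding=-
step 3 (unstack(E, D)): towers=[B; F/A/C/D] holding=E
step 4 (stack(A, E)) [no-op]: towers=[B; F/A/C/D] holding=E
step 5 (stack(E, B)): towers=[B/E; F/A/C/D] holding=-
step 6 (unstack(D, C)): towers=[B/E; F/A/C] holding=D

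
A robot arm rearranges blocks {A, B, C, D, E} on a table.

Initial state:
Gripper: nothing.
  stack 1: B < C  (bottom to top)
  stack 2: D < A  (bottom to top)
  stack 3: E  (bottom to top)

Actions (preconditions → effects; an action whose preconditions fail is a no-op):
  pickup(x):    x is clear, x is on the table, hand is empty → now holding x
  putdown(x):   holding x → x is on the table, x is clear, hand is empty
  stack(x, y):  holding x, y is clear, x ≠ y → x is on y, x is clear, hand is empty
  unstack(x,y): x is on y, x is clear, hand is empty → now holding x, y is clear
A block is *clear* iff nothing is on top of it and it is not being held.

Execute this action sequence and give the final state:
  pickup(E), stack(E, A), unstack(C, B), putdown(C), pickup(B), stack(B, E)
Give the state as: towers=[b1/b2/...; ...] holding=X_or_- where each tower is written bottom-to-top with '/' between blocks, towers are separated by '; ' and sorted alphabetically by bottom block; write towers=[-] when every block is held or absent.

towers=[C; D/A/E/B] holding=-

step 1 (pickup(E)): towers=[B/C; D/A] holding=E
step 2 (stack(E, A)): towers=[B/C; D/A/E] holding=-
step 3 (unstack(C, B)): towers=[B; D/A/E] holding=C
step 4 (putdown(C)): towers=[B; C; D/A/E] holding=-
step 5 (pickup(B)): towers=[C; D/A/E] holding=B
step 6 (stack(B, E)): towers=[C; D/A/E/B] holding=-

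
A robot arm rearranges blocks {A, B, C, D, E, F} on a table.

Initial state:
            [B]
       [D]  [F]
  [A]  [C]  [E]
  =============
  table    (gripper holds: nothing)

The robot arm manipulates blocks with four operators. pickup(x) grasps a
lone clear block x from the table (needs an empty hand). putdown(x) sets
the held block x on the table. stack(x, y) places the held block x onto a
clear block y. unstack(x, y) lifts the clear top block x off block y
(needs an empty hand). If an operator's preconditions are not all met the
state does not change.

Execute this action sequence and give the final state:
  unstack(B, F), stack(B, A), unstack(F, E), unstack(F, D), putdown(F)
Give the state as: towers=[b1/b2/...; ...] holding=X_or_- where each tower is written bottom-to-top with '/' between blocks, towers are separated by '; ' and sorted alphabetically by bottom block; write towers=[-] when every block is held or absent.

towers=[A/B; C/D; E; F] holding=-

step 1 (unstack(B, F)): towers=[A; C/D; E/F] holding=B
step 2 (stack(B, A)): towers=[A/B; C/D; E/F] holding=-
step 3 (unstack(F, E)): towers=[A/B; C/D; E] holding=F
step 4 (unstack(F, D)) [no-op]: towers=[A/B; C/D; E] holding=F
step 5 (putdown(F)): towers=[A/B; C/D; E; F] holding=-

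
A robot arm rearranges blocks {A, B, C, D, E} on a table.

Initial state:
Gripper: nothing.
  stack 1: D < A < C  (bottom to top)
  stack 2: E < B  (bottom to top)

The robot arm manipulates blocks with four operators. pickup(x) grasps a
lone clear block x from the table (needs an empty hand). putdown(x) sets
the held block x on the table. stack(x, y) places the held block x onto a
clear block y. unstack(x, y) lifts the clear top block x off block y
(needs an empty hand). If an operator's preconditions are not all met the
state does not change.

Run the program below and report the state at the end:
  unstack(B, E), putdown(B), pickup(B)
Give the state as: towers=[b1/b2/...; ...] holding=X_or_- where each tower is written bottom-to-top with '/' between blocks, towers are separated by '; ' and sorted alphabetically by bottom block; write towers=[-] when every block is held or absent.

towers=[D/A/C; E] holding=B

step 1 (unstack(B, E)): towers=[D/A/C; E] holding=B
step 2 (putdown(B)): towers=[B; D/A/C; E] holding=-
step 3 (pickup(B)): towers=[D/A/C; E] holding=B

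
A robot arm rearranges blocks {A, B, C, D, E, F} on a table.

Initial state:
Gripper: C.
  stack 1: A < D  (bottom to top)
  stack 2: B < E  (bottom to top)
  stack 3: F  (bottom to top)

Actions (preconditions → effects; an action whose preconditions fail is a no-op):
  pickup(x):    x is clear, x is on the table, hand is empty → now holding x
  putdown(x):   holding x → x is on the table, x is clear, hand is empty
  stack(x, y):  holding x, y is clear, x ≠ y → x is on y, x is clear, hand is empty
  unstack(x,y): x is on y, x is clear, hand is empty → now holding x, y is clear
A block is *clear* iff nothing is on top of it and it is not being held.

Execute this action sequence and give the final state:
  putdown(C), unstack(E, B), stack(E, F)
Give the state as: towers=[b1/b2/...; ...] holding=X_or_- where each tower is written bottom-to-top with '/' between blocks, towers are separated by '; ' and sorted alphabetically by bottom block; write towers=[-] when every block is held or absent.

step 1 (putdown(C)): towers=[A/D; B/E; C; F] holding=-
step 2 (unstack(E, B)): towers=[A/D; B; C; F] holding=E
step 3 (stack(E, F)): towers=[A/D; B; C; F/E] holding=-

towers=[A/D; B; C; F/E] holding=-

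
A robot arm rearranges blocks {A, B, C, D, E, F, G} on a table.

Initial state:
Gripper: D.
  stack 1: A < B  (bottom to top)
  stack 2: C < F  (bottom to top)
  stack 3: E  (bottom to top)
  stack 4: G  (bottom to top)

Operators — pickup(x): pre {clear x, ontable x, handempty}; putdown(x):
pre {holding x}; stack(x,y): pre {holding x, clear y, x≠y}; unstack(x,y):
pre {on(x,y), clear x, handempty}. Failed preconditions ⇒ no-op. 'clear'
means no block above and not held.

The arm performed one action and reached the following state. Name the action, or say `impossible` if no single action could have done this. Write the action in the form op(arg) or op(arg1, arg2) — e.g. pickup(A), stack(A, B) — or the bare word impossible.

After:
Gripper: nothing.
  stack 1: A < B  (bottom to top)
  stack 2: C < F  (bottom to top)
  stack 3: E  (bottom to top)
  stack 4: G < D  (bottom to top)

target: towers=[A/B; C/F; E; G/D] holding=-
        putdown(D) → towers=[A/B; C/F; D; E; G] holding=-
       stack(D, B) → towers=[A/B/D; C/F; E; G] holding=-
       stack(D, F) → towers=[A/B; C/F/D; E; G] holding=-
       stack(D, G) → towers=[A/B; C/F; E; G/D] holding=-  ← match
       stack(D, E) → towers=[A/B; C/F; E/D; G] holding=-

stack(D, G)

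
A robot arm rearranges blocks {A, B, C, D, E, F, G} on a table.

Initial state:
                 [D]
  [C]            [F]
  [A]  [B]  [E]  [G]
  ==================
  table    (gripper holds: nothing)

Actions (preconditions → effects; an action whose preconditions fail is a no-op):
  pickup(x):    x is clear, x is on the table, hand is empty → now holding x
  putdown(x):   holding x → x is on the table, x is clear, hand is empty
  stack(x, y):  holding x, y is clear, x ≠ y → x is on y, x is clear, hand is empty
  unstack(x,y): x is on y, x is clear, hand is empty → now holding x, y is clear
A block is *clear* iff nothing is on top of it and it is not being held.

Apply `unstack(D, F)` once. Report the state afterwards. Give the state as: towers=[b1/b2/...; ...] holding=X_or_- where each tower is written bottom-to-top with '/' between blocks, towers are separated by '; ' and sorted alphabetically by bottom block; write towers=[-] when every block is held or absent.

towers=[A/C; B; E; G/F] holding=D

before: towers=[A/C; B; E; G/F/D] holding=-
pre[unstack(D, F)]: on(D,F) ok, clear(D) ok, handempty ok
all met → apply unstack(D, F)
after:  towers=[A/C; B; E; G/F] holding=D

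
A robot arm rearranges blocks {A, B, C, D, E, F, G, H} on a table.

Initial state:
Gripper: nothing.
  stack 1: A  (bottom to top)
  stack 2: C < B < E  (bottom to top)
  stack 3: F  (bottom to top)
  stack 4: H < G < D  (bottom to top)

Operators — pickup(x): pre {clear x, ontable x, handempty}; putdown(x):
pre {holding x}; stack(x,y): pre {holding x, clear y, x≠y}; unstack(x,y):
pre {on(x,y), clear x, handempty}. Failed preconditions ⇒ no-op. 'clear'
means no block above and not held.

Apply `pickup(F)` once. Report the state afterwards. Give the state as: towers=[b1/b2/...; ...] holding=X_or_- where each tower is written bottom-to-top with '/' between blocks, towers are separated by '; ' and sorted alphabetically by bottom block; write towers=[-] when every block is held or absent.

before: towers=[A; C/B/E; F; H/G/D] holding=-
pre[pickup(F)]: clear(F) ✓, ontable(F) ✓, handempty ✓
all met → apply pickup(F)
after:  towers=[A; C/B/E; H/G/D] holding=F

towers=[A; C/B/E; H/G/D] holding=F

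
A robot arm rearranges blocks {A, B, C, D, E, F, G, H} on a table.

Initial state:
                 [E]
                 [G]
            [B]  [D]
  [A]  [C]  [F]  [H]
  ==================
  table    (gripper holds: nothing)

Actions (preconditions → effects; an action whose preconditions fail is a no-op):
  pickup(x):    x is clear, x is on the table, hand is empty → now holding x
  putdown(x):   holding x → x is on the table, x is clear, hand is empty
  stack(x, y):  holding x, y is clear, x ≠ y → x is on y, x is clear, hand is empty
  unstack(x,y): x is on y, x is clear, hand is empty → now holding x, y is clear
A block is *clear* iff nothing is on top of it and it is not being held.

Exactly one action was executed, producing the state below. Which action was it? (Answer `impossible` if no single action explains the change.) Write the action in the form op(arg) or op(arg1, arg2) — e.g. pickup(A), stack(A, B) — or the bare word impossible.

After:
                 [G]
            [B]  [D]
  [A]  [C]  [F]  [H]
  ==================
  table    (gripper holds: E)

unstack(E, G)

target: towers=[A; C; F/B; H/D/G] holding=E
         pickup(A) → towers=[C; F/B; H/D/G/E] holding=A
     unstack(E, G) → towers=[A; C; F/B; H/D/G] holding=E  ← match
     unstack(B, F) → towers=[A; C; F; H/D/G/E] holding=B
         pickup(C) → towers=[A; F/B; H/D/G/E] holding=C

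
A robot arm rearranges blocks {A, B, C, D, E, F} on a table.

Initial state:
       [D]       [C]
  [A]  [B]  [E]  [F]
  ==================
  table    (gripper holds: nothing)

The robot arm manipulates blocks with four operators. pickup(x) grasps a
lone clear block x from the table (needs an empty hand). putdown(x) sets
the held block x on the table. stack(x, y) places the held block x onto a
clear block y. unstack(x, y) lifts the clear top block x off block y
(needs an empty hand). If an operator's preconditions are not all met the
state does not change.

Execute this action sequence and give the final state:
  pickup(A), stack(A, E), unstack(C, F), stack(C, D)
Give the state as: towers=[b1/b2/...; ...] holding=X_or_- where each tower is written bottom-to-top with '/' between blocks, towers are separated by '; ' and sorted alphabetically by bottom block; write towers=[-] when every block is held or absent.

towers=[B/D/C; E/A; F] holding=-

step 1 (pickup(A)): towers=[B/D; E; F/C] holding=A
step 2 (stack(A, E)): towers=[B/D; E/A; F/C] holding=-
step 3 (unstack(C, F)): towers=[B/D; E/A; F] holding=C
step 4 (stack(C, D)): towers=[B/D/C; E/A; F] holding=-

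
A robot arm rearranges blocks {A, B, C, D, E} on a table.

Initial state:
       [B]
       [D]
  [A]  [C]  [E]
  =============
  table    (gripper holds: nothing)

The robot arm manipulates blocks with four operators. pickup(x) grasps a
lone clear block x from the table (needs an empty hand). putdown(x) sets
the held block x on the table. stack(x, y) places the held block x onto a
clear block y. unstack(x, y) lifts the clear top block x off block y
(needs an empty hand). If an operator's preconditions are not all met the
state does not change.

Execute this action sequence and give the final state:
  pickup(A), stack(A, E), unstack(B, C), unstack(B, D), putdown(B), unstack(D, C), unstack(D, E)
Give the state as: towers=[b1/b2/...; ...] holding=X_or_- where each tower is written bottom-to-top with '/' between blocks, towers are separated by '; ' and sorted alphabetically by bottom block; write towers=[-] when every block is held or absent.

towers=[B; C; E/A] holding=D

step 1 (pickup(A)): towers=[C/D/B; E] holding=A
step 2 (stack(A, E)): towers=[C/D/B; E/A] holding=-
step 3 (unstack(B, C)) [no-op]: towers=[C/D/B; E/A] holding=-
step 4 (unstack(B, D)): towers=[C/D; E/A] holding=B
step 5 (putdown(B)): towers=[B; C/D; E/A] holding=-
step 6 (unstack(D, C)): towers=[B; C; E/A] holding=D
step 7 (unstack(D, E)) [no-op]: towers=[B; C; E/A] holding=D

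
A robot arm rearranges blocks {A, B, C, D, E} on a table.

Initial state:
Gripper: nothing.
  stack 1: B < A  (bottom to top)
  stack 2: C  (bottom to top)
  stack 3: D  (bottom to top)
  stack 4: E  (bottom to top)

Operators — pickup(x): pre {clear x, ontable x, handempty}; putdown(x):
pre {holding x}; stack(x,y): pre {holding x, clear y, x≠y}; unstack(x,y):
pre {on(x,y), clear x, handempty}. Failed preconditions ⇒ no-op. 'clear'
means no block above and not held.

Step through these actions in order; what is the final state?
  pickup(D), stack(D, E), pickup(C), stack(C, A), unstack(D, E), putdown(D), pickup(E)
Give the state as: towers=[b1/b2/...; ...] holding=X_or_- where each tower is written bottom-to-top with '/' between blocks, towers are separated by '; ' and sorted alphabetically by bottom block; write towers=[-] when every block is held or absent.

step 1 (pickup(D)): towers=[B/A; C; E] holding=D
step 2 (stack(D, E)): towers=[B/A; C; E/D] holding=-
step 3 (pickup(C)): towers=[B/A; E/D] holding=C
step 4 (stack(C, A)): towers=[B/A/C; E/D] holding=-
step 5 (unstack(D, E)): towers=[B/A/C; E] holding=D
step 6 (putdown(D)): towers=[B/A/C; D; E] holding=-
step 7 (pickup(E)): towers=[B/A/C; D] holding=E

towers=[B/A/C; D] holding=E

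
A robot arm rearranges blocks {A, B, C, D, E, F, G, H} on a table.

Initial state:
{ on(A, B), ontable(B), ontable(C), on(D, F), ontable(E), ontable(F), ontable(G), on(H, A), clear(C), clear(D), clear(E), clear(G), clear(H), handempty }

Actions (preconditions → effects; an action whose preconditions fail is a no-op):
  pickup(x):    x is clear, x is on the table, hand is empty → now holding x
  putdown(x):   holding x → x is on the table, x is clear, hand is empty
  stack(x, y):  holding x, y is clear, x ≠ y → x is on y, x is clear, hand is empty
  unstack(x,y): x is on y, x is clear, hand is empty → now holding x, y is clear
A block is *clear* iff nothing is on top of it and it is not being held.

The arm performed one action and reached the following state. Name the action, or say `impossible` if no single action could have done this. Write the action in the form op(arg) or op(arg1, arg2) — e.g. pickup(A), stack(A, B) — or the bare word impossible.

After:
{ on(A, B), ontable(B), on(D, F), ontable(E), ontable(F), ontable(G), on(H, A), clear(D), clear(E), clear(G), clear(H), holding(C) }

pickup(C)

target: towers=[B/A/H; E; F/D; G] holding=C
         pickup(G) → towers=[B/A/H; C; E; F/D] holding=G
         pickup(E) → towers=[B/A/H; C; F/D; G] holding=E
     unstack(H, A) → towers=[B/A; C; E; F/D; G] holding=H
     unstack(D, F) → towers=[B/A/H; C; E; F; G] holding=D
         pickup(C) → towers=[B/A/H; E; F/D; G] holding=C  ← match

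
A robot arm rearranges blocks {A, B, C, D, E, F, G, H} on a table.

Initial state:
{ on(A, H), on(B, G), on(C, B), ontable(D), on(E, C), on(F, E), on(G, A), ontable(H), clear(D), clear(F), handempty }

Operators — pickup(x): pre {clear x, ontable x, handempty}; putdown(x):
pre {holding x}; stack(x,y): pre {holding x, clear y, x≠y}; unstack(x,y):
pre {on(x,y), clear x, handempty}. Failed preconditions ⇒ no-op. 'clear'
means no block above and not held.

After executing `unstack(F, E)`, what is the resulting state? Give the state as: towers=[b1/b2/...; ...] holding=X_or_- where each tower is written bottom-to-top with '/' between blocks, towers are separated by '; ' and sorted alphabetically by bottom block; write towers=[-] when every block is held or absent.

before: towers=[D; H/A/G/B/C/E/F] holding=-
pre[unstack(F, E)]: on(F,E) ✓, clear(F) ✓, handempty ✓
all met → apply unstack(F, E)
after:  towers=[D; H/A/G/B/C/E] holding=F

towers=[D; H/A/G/B/C/E] holding=F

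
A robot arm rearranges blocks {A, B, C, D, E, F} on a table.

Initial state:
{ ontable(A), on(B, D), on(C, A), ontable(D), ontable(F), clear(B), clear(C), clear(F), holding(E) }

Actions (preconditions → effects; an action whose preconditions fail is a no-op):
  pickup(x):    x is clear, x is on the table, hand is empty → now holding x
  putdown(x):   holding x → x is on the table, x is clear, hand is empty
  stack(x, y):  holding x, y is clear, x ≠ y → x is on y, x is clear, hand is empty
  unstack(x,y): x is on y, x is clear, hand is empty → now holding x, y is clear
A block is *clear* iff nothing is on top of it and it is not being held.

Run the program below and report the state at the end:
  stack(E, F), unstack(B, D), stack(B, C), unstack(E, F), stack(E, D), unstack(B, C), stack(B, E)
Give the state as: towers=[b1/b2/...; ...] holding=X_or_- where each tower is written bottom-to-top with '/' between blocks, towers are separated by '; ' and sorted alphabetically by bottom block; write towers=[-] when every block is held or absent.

towers=[A/C; D/E/B; F] holding=-

step 1 (stack(E, F)): towers=[A/C; D/B; F/E] holding=-
step 2 (unstack(B, D)): towers=[A/C; D; F/E] holding=B
step 3 (stack(B, C)): towers=[A/C/B; D; F/E] holding=-
step 4 (unstack(E, F)): towers=[A/C/B; D; F] holding=E
step 5 (stack(E, D)): towers=[A/C/B; D/E; F] holding=-
step 6 (unstack(B, C)): towers=[A/C; D/E; F] holding=B
step 7 (stack(B, E)): towers=[A/C; D/E/B; F] holding=-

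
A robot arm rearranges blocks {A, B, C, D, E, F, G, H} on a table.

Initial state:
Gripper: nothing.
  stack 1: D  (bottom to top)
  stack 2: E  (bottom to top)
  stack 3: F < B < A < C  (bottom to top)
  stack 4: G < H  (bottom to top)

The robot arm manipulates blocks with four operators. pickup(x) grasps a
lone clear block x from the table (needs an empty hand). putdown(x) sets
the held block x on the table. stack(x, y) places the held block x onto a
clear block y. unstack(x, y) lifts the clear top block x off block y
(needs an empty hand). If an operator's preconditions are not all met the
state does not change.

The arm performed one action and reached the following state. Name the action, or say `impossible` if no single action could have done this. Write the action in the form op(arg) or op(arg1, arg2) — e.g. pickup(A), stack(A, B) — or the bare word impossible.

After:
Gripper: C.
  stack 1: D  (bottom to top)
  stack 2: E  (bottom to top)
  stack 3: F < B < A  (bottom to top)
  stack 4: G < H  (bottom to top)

target: towers=[D; E; F/B/A; G/H] holding=C
         pickup(E) → towers=[D; F/B/A/C; G/H] holding=E
     unstack(H, G) → towers=[D; E; F/B/A/C; G] holding=H
         pickup(D) → towers=[E; F/B/A/C; G/H] holding=D
     unstack(C, A) → towers=[D; E; F/B/A; G/H] holding=C  ← match

unstack(C, A)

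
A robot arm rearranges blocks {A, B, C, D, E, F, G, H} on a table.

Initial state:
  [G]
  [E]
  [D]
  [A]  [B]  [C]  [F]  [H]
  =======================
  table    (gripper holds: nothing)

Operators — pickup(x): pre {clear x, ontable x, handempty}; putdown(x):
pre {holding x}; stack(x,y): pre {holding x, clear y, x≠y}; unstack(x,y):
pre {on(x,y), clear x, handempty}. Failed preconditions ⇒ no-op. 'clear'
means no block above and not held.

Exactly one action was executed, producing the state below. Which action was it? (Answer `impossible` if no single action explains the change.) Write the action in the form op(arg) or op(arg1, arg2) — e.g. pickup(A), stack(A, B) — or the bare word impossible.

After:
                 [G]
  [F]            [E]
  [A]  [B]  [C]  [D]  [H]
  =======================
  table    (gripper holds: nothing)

target: towers=[A/F; B; C; D/E/G; H] holding=-
     unstack(G, E) → towers=[A/D/E; B; C; F; H] holding=G
         pickup(H) → towers=[A/D/E/G; B; C; F] holding=H
         pickup(B) → towers=[A/D/E/G; C; F; H] holding=B
         pickup(F) → towers=[A/D/E/G; B; C; H] holding=F
         pickup(C) → towers=[A/D/E/G; B; F; H] holding=C
none of the 5 applicable actions match → impossible

impossible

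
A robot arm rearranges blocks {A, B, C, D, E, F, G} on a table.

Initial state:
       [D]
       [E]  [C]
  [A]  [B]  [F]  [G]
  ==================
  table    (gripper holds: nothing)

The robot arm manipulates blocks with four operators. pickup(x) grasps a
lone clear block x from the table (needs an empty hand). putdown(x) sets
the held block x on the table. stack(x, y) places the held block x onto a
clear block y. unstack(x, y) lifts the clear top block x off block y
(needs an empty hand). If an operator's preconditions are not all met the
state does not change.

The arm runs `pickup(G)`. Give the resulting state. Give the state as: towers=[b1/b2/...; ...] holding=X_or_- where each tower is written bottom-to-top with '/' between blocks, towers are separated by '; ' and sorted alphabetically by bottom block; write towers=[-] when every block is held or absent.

before: towers=[A; B/E/D; F/C; G] holding=-
pre[pickup(G)]: clear(G) ok, ontable(G) ok, handempty ok
all met → apply pickup(G)
after:  towers=[A; B/E/D; F/C] holding=G

towers=[A; B/E/D; F/C] holding=G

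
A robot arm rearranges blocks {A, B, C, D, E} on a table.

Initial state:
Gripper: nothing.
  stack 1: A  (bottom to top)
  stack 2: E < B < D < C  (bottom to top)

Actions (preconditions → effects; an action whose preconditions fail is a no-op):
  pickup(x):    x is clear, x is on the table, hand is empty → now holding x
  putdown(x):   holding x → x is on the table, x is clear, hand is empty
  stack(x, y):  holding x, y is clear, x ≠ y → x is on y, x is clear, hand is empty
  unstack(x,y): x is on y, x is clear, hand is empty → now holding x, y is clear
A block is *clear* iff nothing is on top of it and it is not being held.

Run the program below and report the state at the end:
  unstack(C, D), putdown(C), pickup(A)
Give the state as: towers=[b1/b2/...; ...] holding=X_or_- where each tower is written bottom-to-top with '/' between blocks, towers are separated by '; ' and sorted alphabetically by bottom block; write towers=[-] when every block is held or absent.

towers=[C; E/B/D] holding=A

step 1 (unstack(C, D)): towers=[A; E/B/D] holding=C
step 2 (putdown(C)): towers=[A; C; E/B/D] holding=-
step 3 (pickup(A)): towers=[C; E/B/D] holding=A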